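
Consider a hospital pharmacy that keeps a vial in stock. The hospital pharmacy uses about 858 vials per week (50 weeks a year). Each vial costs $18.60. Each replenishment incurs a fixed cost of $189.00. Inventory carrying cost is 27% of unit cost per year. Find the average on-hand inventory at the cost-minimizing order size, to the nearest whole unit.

Average inventory ≈ 898 vials

Annual demand D = 858 × 50 = 42,900.
Holding cost H = 0.27 × $18.60 = $5.0220 per unit per year.
The optimal lot size = √(2DS/H) = √(2 × 42,900 × 189 / 5.022) ≈ 1796.95.
Average inventory = Q*/2 ≈ 1796.95 / 2 = 898.475.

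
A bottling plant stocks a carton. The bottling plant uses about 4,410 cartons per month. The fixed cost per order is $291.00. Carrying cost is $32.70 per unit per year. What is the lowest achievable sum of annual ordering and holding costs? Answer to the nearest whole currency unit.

Annual demand D = 4,410 × 12 = 52,920.
EOQ = √(2DS/H) = √(2 × 52,920 × 291 / 32.7) ≈ 970.50.
At Q*, ordering cost (D/Q*)S equals holding cost (Q*/2)H, each = √(DSH/2).
Minimum total = √(2DSH) = √(2 × 52,920 × 291 × 32.7) ≈ 31735.496.

TC* ≈ $31,735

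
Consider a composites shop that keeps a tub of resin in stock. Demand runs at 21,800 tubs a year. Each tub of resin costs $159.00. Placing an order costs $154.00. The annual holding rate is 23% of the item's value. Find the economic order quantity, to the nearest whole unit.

Holding cost H = 0.23 × $159.00 = $36.5700 per unit per year.
EOQ = √(2DS / H) = √(2 × 21,800 × 154 / 36.57).
= √(6,714,400 / 36.57) = √183,604.047 ≈ 428.490.

Q* ≈ 428 tubs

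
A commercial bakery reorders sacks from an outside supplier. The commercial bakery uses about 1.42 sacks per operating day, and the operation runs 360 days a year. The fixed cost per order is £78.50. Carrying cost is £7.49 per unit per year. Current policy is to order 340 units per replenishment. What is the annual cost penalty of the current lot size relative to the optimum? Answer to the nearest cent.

Annual demand D = 1.42 × 360 = 511.2.
EOQ = √(2DS/H) = √(2 × 511.2 × 78.5 / 7.49) ≈ 103.52.
Cost at Q* = (D/Q*)S + (Q*/2)H = √(2DSH) ≈ £775.33.
Cost at Q = 340: (511.2/340)×78.5 + (340/2)×7.49 = £118.03 + £1,273.30 = £1,391.33.
Excess = £1,391.33 − £775.33 = £616.00.

Extra cost ≈ £616.00 per year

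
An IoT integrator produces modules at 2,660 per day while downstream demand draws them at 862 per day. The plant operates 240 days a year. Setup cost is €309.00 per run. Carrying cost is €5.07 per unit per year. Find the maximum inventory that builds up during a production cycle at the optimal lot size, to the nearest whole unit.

I_max ≈ 4,129 modules

Annual demand D = 862 × 240 = 206,880.
Production build-up factor (1 − d/p) = 1 − 862/2,660 = 0.6759.
Q* = √(2DS / (H(1 − d/p))) = √(2 × 206,880 × 309 / (5.07 × 0.6759)).
= √(127,851,840 / 3.427) ≈ 6107.950.
Maximum inventory = Q*(1 − d/p) = 6107.950 × 0.6759 ≈ 4128.607.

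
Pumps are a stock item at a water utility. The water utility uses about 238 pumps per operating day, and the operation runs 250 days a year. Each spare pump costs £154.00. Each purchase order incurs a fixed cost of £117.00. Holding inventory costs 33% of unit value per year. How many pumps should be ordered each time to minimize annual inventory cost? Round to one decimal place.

Q* ≈ 523.4 pumps

Annual demand D = 238 × 250 = 59,500.
Holding cost H = 0.33 × £154.00 = £50.8200 per unit per year.
EOQ = √(2DS / H) = √(2 × 59,500 × 117 / 50.82).
= √(13,923,000 / 50.82) = √273,966.9421 ≈ 523.419.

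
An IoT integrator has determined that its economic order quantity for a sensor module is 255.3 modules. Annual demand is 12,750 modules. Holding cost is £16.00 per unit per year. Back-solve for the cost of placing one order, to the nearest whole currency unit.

S ≈ £41

The basic EOQ model gives Q* = √(2DS/H); rearrange for the unknown.
From Q* = √(2DS/H): S = Q*²H / (2D) = 255.3² × 16 / (2 × 12,750) = 40.8961.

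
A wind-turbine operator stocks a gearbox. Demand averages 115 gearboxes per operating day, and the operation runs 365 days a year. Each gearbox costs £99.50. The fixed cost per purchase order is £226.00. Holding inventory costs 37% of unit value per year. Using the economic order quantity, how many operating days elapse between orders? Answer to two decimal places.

Annual demand D = 115 × 365 = 41,975.
Holding cost H = 0.37 × £99.50 = £36.8150 per unit per year.
The optimal lot size = √(2DS/H) = √(2 × 41,975 × 226 / 36.815) ≈ 717.88.
Cycle time = Q*/D × 365 = 717.88 / 41,975 × 365 ≈ 6.242 days.

T ≈ 6.24 days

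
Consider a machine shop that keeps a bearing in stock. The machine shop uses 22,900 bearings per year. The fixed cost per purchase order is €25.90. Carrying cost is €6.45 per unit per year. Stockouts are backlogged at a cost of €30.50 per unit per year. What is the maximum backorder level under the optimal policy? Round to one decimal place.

S* ≈ 82.4 bearings

With planned backorders, Q* = √(2DS/H) · √((H+B)/B).
√(2DS/H) = √(2 × 22,900 × 25.9 / 6.45) = 428.847.
√((H+B)/B) = √((6.45+30.5)/30.5) = 1.1007.
Q* ≈ 472.020.
S* = Q* · H/(H+B) = 472.020 × 6.45/36.95 ≈ 82.396.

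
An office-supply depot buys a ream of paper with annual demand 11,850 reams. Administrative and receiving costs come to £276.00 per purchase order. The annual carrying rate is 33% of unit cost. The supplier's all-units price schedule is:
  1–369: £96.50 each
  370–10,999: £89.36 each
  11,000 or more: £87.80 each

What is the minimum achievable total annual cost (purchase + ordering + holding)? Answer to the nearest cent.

TC* ≈ £1,072,804.56

Holding cost per unit per year at price C is H = 0.33·C.
For each price level, check whether its EOQ is feasible; otherwise the best quantity at that price is the breakpoint.
Tier 1 (£96.50): EOQ = 453.2 exceeds tier's upper bound 369, so this tier is dominated.
EOQ at £89.36 = 471.0 (feasible in tier 2): TC = 11,850×£89.36 + (11,850/471.0)×276 + (471.0/2)×0.33×£89.36 = £1,072,804.56.
EOQ at £87.80 = 475.1 < 11000, so use break Q=11000: TC = 11,850×£87.80 + (11,850/11000.0)×276 + (11000.0/2)×0.33×£87.80 = £1,200,084.33.
Lowest total cost among the candidates is at Q = 471.0.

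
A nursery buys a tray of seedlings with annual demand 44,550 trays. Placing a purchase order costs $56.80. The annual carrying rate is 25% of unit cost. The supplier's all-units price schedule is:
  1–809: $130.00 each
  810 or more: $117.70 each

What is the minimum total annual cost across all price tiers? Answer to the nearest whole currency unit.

TC* ≈ $5,258,576

Holding cost per unit per year at price C is H = 0.25·C.
Candidates are each tier's EOQ (if it falls in that tier) and each price-break quantity.
EOQ at $130.00 = 394.6 (feasible in tier 1): TC = 44,550×$130.00 + (44,550/394.6)×56.8 + (394.6/2)×0.25×$130.00 = $5,804,324.92.
EOQ at $117.70 = 414.7 < 810, so use break Q=810: TC = 44,550×$117.70 + (44,550/810.0)×56.8 + (810.0/2)×0.25×$117.70 = $5,258,576.12.
Lowest total cost among the candidates is at Q = 810.0.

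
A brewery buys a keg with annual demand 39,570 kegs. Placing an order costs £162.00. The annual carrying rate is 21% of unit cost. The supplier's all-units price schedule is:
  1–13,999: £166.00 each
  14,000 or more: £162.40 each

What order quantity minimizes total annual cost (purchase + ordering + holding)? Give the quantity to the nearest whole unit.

Holding cost per unit per year at price C is H = 0.21·C.
For each price level, check whether its EOQ is feasible; otherwise the best quantity at that price is the breakpoint.
EOQ at £166.00 = 606.4 (feasible in tier 1): TC = 39,570×£166.00 + (39,570/606.4)×162 + (606.4/2)×0.21×£166.00 = £6,589,760.69.
EOQ at £162.40 = 613.1 < 14000, so use break Q=14000: TC = 39,570×£162.40 + (39,570/14000.0)×162 + (14000.0/2)×0.21×£162.40 = £6,665,353.88.
Lowest total cost is £6,589,760.69 at Q = 606.4.

Q* ≈ 606 kegs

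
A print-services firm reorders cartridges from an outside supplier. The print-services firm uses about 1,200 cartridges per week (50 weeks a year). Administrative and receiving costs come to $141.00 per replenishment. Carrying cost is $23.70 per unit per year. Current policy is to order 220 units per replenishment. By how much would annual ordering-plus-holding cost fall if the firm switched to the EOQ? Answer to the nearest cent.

Annual demand D = 1,200 × 50 = 60,000.
EOQ = √(2DS/H) = √(2 × 60,000 × 141 / 23.7) ≈ 844.94.
Cost at Q* = (D/Q*)S + (Q*/2)H = √(2DSH) ≈ $20,025.08.
Cost at Q = 220: (60,000/220)×141 + (220/2)×23.7 = $38,454.55 + $2,607.00 = $41,061.55.
Excess = $41,061.55 − $20,025.08 = $21,036.46.

Extra cost ≈ $21,036.46 per year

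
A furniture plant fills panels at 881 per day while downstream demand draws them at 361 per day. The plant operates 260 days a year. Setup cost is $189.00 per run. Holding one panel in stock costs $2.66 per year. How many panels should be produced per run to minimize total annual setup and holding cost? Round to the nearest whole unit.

Q* ≈ 4,754 panels

Annual demand D = 361 × 260 = 93,860.
Production build-up factor (1 − d/p) = 1 − 361/881 = 0.5902.
Q* = √(2DS / (H(1 − d/p))) = √(2 × 93,860 × 189 / (2.66 × 0.5902)).
= √(35,479,080 / 1.57) ≈ 4753.699.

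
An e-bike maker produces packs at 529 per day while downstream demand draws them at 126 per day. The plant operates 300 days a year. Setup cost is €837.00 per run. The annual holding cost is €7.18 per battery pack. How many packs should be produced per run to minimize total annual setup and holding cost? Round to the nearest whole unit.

Q* ≈ 3,401 packs

Annual demand D = 126 × 300 = 37,800.
Production build-up factor (1 − d/p) = 1 − 126/529 = 0.7618.
Q* = √(2DS / (H(1 − d/p))) = √(2 × 37,800 × 837 / (7.18 × 0.7618)).
= √(63,277,200 / 5.4698) ≈ 3401.236.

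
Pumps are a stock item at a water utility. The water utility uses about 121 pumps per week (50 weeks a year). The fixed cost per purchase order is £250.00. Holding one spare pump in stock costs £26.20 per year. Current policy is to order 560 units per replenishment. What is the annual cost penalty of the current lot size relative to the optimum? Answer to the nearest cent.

Extra cost ≈ £1,134.37 per year

Annual demand D = 121 × 50 = 6,050.
EOQ = √(2DS/H) = √(2 × 6,050 × 250 / 26.2) ≈ 339.79.
Cost at Q* = (D/Q*)S + (Q*/2)H = √(2DSH) ≈ £8,902.53.
Cost at Q = 560: (6,050/560)×250 + (560/2)×26.2 = £2,700.89 + £7,336.00 = £10,036.89.
Excess = £10,036.89 − £8,902.53 = £1,134.37.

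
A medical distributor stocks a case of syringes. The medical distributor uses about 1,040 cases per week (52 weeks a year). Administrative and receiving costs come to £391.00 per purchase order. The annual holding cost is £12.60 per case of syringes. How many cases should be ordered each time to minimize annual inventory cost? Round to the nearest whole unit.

Annual demand D = 1,040 × 52 = 54,080.
EOQ = √(2DS / H) = √(2 × 54,080 × 391 / 12.6).
= √(42,290,560 / 12.6) = √3,356,393.6508 ≈ 1832.046.

Q* ≈ 1,832 cases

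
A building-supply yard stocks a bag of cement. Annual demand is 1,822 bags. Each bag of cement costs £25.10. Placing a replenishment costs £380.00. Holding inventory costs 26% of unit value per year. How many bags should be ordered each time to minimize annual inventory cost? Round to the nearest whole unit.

Q* ≈ 461 bags

Holding cost H = 0.26 × £25.10 = £6.5260 per unit per year.
EOQ = √(2DS / H) = √(2 × 1,822 × 380 / 6.526).
= √(1,384,720 / 6.526) = √212,185.1057 ≈ 460.636.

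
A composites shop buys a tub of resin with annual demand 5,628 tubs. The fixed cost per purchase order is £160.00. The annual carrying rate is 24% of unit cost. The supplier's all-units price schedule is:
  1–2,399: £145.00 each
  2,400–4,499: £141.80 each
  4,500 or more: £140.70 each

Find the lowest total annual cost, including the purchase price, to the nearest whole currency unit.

Holding cost per unit per year at price C is H = 0.24·C.
Evaluate total cost at each tier's feasible EOQ or, if the EOQ is below the tier, at the tier's minimum quantity.
EOQ at £145.00 = 227.5 (feasible in tier 1): TC = 5,628×£145.00 + (5,628/227.5)×160 + (227.5/2)×0.24×£145.00 = £823,976.65.
EOQ at £141.80 = 230.0 < 2400, so use break Q=2400: TC = 5,628×£141.80 + (5,628/2400.0)×160 + (2400.0/2)×0.24×£141.80 = £839,264.00.
EOQ at £140.70 = 230.9 < 4500, so use break Q=4500: TC = 5,628×£140.70 + (5,628/4500.0)×160 + (4500.0/2)×0.24×£140.70 = £868,037.71.
Lowest total cost among the candidates is at Q = 227.5.

TC* ≈ £823,977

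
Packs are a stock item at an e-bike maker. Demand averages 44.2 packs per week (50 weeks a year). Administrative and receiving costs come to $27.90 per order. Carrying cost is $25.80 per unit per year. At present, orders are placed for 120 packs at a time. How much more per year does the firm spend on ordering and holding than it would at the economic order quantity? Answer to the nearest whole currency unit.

Extra cost ≈ $278 per year

Annual demand D = 44.2 × 50 = 2,210.
EOQ = √(2DS/H) = √(2 × 2,210 × 27.9 / 25.8) ≈ 69.14.
Cost at Q* = (D/Q*)S + (Q*/2)H = √(2DSH) ≈ $1,783.71.
Cost at Q = 120: (2,210/120)×27.9 + (120/2)×25.8 = $513.83 + $1,548.00 = $2,061.82.
Excess = $2,061.82 − $1,783.71 = $278.12.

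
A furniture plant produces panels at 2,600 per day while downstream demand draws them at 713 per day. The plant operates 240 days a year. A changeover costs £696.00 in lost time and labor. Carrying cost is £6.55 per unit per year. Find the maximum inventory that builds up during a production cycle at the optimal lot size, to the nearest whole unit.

I_max ≈ 5,137 panels

Annual demand D = 713 × 240 = 171,120.
Production build-up factor (1 − d/p) = 1 − 713/2,600 = 0.7258.
Q* = √(2DS / (H(1 − d/p))) = √(2 × 171,120 × 696 / (6.55 × 0.7258)).
= √(238,199,040 / 4.7538) ≈ 7078.644.
Maximum inventory = Q*(1 − d/p) = 7078.644 × 0.7258 ≈ 5137.462.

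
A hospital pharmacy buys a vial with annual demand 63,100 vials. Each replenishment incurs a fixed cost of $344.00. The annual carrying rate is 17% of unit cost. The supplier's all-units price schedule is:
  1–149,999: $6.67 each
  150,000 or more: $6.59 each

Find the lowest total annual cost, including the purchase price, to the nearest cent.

Holding cost per unit per year at price C is H = 0.17·C.
Evaluate total cost at each tier's feasible EOQ or, if the EOQ is below the tier, at the tier's minimum quantity.
EOQ at $6.67 = 6187.6 (feasible in tier 1): TC = 63,100×$6.67 + (63,100/6187.6)×344 + (6187.6/2)×0.17×$6.67 = $427,893.11.
EOQ at $6.59 = 6225.0 < 150000, so use break Q=150000: TC = 63,100×$6.59 + (63,100/150000.0)×344 + (150000.0/2)×0.17×$6.59 = $499,996.21.
Lowest total cost among the candidates is at Q = 6187.6.

TC* ≈ $427,893.11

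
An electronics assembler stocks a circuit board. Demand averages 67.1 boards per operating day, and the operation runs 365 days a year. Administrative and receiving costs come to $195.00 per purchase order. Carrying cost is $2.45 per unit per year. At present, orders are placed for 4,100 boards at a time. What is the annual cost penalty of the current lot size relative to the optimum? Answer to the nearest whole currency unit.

Extra cost ≈ $1,350 per year

Annual demand D = 67.1 × 365 = 24,491.5.
EOQ = √(2DS/H) = √(2 × 24,491.5 × 195 / 2.45) ≈ 1974.50.
Cost at Q* = (D/Q*)S + (Q*/2)H = √(2DSH) ≈ $4,837.52.
Cost at Q = 4,100: (24,491.5/4,100)×195 + (4,100/2)×2.45 = $1,164.84 + $5,022.50 = $6,187.34.
Excess = $6,187.34 − $4,837.52 = $1,349.82.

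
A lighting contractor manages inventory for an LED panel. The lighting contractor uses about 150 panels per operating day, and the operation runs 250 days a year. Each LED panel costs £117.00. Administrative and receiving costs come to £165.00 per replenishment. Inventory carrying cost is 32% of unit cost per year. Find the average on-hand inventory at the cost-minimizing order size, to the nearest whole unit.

Average inventory ≈ 287 panels

Annual demand D = 150 × 250 = 37,500.
Holding cost H = 0.32 × £117.00 = £37.4400 per unit per year.
EOQ = √(2DS/H) = √(2 × 37,500 × 165 / 37.44) ≈ 574.92.
Average inventory = Q*/2 ≈ 574.92 / 2 = 287.458.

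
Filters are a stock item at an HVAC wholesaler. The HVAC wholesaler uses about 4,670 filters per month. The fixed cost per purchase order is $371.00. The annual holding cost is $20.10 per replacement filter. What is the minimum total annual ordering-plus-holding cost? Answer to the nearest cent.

TC* ≈ $28,910.06

Annual demand D = 4,670 × 12 = 56,040.
EOQ = √(2DS/H) = √(2 × 56,040 × 371 / 20.1) ≈ 1438.31.
At the optimum the two cost components are equal, so total cost = 2·(Q*/2)H = Q*·H.
Minimum total = √(2DSH) = √(2 × 56,040 × 371 × 20.1) ≈ 28910.063.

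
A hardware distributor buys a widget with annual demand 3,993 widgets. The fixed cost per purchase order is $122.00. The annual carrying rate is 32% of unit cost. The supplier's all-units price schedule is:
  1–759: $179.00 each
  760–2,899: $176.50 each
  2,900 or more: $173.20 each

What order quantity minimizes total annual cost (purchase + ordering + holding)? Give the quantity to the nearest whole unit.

Holding cost per unit per year at price C is H = 0.32·C.
Evaluate total cost at each tier's feasible EOQ or, if the EOQ is below the tier, at the tier's minimum quantity.
EOQ at $179.00 = 130.4 (feasible in tier 1): TC = 3,993×$179.00 + (3,993/130.4)×122 + (130.4/2)×0.32×$179.00 = $722,217.44.
EOQ at $176.50 = 131.3 < 760, so use break Q=760: TC = 3,993×$176.50 + (3,993/760.0)×122 + (760.0/2)×0.32×$176.50 = $726,867.88.
EOQ at $173.20 = 132.6 < 2900, so use break Q=2900: TC = 3,993×$173.20 + (3,993/2900.0)×122 + (2900.0/2)×0.32×$173.20 = $772,120.38.
Lowest total cost is $722,217.44 at Q = 130.4.

Q* ≈ 130 widgets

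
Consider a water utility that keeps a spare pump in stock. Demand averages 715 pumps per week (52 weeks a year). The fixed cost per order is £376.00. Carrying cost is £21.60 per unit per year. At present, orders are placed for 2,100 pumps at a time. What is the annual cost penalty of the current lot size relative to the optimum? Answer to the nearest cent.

Extra cost ≈ £4,762.16 per year

Annual demand D = 715 × 52 = 37,180.
EOQ = √(2DS/H) = √(2 × 37,180 × 376 / 21.6) ≈ 1137.72.
Cost at Q* = (D/Q*)S + (Q*/2)H = √(2DSH) ≈ £24,574.83.
Cost at Q = 2,100: (37,180/2,100)×376 + (2,100/2)×21.6 = £6,656.99 + £22,680.00 = £29,336.99.
Excess = £29,336.99 − £24,574.83 = £4,762.16.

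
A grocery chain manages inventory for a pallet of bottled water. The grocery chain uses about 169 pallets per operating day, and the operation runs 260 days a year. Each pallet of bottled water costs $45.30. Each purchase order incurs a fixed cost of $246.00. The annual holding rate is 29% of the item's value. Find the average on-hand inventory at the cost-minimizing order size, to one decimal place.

Average inventory ≈ 641.4 pallets

Annual demand D = 169 × 260 = 43,940.
Holding cost H = 0.29 × $45.30 = $13.1370 per unit per year.
Q* = √(2DS/H) = √(2 × 43,940 × 246 / 13.137) ≈ 1282.82.
Average inventory = Q*/2 ≈ 1282.82 / 2 = 641.408.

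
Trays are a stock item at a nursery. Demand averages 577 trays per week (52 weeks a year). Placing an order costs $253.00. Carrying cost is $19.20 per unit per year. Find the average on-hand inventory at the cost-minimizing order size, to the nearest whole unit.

Average inventory ≈ 445 trays

Annual demand D = 577 × 52 = 30,004.
EOQ = √(2DS/H) = √(2 × 30,004 × 253 / 19.2) ≈ 889.23.
Average inventory = Q*/2 ≈ 889.23 / 2 = 444.615.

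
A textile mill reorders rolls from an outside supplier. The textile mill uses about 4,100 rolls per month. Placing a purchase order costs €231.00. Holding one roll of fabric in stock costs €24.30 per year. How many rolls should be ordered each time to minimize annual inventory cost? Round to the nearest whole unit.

Annual demand D = 4,100 × 12 = 49,200.
EOQ = √(2DS / H) = √(2 × 49,200 × 231 / 24.3).
= √(22,730,400 / 24.3) = √935,407.4074 ≈ 967.165.

Q* ≈ 967 rolls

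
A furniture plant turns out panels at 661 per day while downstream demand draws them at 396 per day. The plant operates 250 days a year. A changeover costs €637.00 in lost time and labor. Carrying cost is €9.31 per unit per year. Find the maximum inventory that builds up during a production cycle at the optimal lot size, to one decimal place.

Annual demand D = 396 × 250 = 99,000.
Production build-up factor (1 − d/p) = 1 − 396/661 = 0.4009.
Q* = √(2DS / (H(1 − d/p))) = √(2 × 99,000 × 637 / (9.31 × 0.4009)).
= √(126,126,000 / 3.7325) ≈ 5813.066.
Maximum inventory = Q*(1 − d/p) = 5813.066 × 0.4009 ≈ 2330.503.

I_max ≈ 2,330.5 panels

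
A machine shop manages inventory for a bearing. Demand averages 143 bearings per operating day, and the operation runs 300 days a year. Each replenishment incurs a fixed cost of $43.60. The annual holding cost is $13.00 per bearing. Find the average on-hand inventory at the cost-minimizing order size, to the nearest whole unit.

Annual demand D = 143 × 300 = 42,900.
Q* = √(2DS/H) = √(2 × 42,900 × 43.6 / 13) ≈ 536.43.
Average inventory = Q*/2 ≈ 536.43 / 2 = 268.216.

Average inventory ≈ 268 bearings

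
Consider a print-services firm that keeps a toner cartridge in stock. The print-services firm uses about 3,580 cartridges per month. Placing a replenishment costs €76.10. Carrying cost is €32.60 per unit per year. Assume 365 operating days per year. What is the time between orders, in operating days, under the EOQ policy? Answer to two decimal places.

T ≈ 3.81 days

Annual demand D = 3,580 × 12 = 42,960.
Q* = √(2DS/H) = √(2 × 42,960 × 76.1 / 32.6) ≈ 447.85.
Cycle time = Q*/D × 365 = 447.85 / 42,960 × 365 ≈ 3.805 days.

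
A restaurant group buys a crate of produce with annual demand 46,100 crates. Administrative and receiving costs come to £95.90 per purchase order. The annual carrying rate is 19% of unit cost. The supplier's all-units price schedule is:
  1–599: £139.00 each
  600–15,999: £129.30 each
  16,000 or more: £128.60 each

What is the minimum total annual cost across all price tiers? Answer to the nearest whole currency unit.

TC* ≈ £5,975,468

Holding cost per unit per year at price C is H = 0.19·C.
Candidates are each tier's EOQ (if it falls in that tier) and each price-break quantity.
EOQ at £139.00 = 578.6 (feasible in tier 1): TC = 46,100×£139.00 + (46,100/578.6)×95.9 + (578.6/2)×0.19×£139.00 = £6,423,181.25.
EOQ at £129.30 = 599.9 < 600, so use break Q=600: TC = 46,100×£129.30 + (46,100/600.0)×95.9 + (600.0/2)×0.19×£129.30 = £5,975,468.42.
EOQ at £128.60 = 601.6 < 16000, so use break Q=16000: TC = 46,100×£128.60 + (46,100/16000.0)×95.9 + (16000.0/2)×0.19×£128.60 = £6,124,208.31.
Lowest total cost among the candidates is at Q = 600.0.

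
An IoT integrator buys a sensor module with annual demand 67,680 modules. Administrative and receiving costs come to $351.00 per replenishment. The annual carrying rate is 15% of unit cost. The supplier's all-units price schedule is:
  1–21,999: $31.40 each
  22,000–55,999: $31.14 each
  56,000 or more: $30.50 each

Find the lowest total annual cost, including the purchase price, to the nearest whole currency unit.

Holding cost per unit per year at price C is H = 0.15·C.
Candidates are each tier's EOQ (if it falls in that tier) and each price-break quantity.
EOQ at $31.40 = 3176.1 (feasible in tier 1): TC = 67,680×$31.40 + (67,680/3176.1)×351 + (3176.1/2)×0.15×$31.40 = $2,140,111.23.
EOQ at $31.14 = 3189.3 < 22000, so use break Q=22000: TC = 67,680×$31.14 + (67,680/22000.0)×351 + (22000.0/2)×0.15×$31.14 = $2,160,016.00.
EOQ at $30.50 = 3222.6 < 56000, so use break Q=56000: TC = 67,680×$30.50 + (67,680/56000.0)×351 + (56000.0/2)×0.15×$30.50 = $2,192,764.21.
Lowest total cost among the candidates is at Q = 3176.1.

TC* ≈ $2,140,111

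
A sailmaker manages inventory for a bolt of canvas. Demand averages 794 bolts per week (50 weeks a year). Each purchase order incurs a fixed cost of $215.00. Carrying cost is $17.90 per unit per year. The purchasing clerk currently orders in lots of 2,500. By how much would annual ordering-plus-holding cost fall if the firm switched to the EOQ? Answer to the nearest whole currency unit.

Extra cost ≈ $8,309 per year

Annual demand D = 794 × 50 = 39,700.
EOQ = √(2DS/H) = √(2 × 39,700 × 215 / 17.9) ≈ 976.57.
Cost at Q* = (D/Q*)S + (Q*/2)H = √(2DSH) ≈ $17,480.59.
Cost at Q = 2,500: (39,700/2,500)×215 + (2,500/2)×17.9 = $3,414.20 + $22,375.00 = $25,789.20.
Excess = $25,789.20 − $17,480.59 = $8,308.61.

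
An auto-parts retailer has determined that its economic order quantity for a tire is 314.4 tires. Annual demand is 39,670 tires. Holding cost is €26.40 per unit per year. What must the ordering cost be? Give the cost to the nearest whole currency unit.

The basic EOQ model gives Q* = √(2DS/H); rearrange for the unknown.
From Q* = √(2DS/H): S = Q*²H / (2D) = 314.4² × 26.4 / (2 × 39,670) = 32.8910.

S ≈ €33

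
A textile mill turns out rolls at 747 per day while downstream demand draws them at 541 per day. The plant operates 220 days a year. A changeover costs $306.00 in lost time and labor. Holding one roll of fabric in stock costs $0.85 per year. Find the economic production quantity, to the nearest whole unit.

Annual demand D = 541 × 220 = 119,020.
Production build-up factor (1 − d/p) = 1 − 541/747 = 0.2758.
Q* = √(2DS / (H(1 − d/p))) = √(2 × 119,020 × 306 / (0.85 × 0.2758)).
= √(72,840,240 / 0.2344) ≈ 17627.995.

Q* ≈ 17,628 rolls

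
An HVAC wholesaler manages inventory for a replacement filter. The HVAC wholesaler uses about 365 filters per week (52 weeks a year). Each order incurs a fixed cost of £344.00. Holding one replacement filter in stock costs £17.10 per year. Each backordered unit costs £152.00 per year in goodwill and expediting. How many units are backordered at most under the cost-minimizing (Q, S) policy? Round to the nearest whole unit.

Annual demand D = 365 × 52 = 18,980.
With planned backorders, Q* = √(2DS/H) · √((H+B)/B).
√(2DS/H) = √(2 × 18,980 × 344 / 17.1) = 873.865.
√((H+B)/B) = √((17.1+152)/152) = 1.0548.
Q* ≈ 921.710.
S* = Q* · H/(H+B) = 921.710 × 17.1/169.1 ≈ 93.207.

S* ≈ 93 filters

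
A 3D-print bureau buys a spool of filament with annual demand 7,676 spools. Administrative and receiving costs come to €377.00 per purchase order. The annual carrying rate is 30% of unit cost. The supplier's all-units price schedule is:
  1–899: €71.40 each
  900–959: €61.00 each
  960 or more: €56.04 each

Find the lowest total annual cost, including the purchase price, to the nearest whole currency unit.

TC* ≈ €441,247

Holding cost per unit per year at price C is H = 0.30·C.
Candidates are each tier's EOQ (if it falls in that tier) and each price-break quantity.
EOQ at €71.40 = 519.8 (feasible in tier 1): TC = 7,676×€71.40 + (7,676/519.8)×377 + (519.8/2)×0.30×€71.40 = €559,200.70.
EOQ at €61.00 = 562.4 < 900, so use break Q=900: TC = 7,676×€61.00 + (7,676/900.0)×377 + (900.0/2)×0.30×€61.00 = €479,686.39.
EOQ at €56.04 = 586.7 < 960, so use break Q=960: TC = 7,676×€56.04 + (7,676/960.0)×377 + (960.0/2)×0.30×€56.04 = €441,247.23.
Lowest total cost among the candidates is at Q = 960.0.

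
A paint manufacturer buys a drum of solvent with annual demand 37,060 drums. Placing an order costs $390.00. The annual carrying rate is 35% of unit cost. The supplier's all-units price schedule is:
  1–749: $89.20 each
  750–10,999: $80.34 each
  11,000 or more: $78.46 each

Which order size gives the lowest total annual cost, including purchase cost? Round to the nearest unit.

Holding cost per unit per year at price C is H = 0.35·C.
Evaluate total cost at each tier's feasible EOQ or, if the EOQ is below the tier, at the tier's minimum quantity.
Tier 1 ($89.20): EOQ = 962.2 exceeds tier's upper bound 749, so this tier is dominated.
EOQ at $80.34 = 1013.9 (feasible in tier 2): TC = 37,060×$80.34 + (37,060/1013.9)×390 + (1013.9/2)×0.35×$80.34 = $3,005,910.58.
EOQ at $78.46 = 1026.0 < 11000, so use break Q=11000: TC = 37,060×$78.46 + (37,060/11000.0)×390 + (11000.0/2)×0.35×$78.46 = $3,060,077.05.
Lowest total cost is $3,005,910.58 at Q = 1013.9.

Q* ≈ 1,014 drums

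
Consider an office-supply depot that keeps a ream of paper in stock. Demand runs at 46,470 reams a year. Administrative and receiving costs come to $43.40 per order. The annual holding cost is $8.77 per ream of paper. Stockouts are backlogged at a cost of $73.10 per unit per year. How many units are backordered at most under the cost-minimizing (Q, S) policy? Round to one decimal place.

S* ≈ 76.9 reams

With planned backorders, Q* = √(2DS/H) · √((H+B)/B).
√(2DS/H) = √(2 × 46,470 × 43.4 / 8.77) = 678.182.
√((H+B)/B) = √((8.77+73.1)/73.1) = 1.0583.
Q* ≈ 717.712.
S* = Q* · H/(H+B) = 717.712 × 8.77/81.87 ≈ 76.882.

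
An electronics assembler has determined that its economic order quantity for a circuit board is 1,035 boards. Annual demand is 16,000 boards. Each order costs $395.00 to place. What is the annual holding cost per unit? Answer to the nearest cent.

The basic EOQ model gives Q* = √(2DS/H); rearrange for the unknown.
From Q* = √(2DS/H): H = 2DS / Q*² = 2 × 16,000 × 395 / 1,035² = 11.7996.

H ≈ $11.80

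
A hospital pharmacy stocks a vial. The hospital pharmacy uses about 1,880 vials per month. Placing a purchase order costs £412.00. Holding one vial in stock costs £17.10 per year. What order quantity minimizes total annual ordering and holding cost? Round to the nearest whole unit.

Annual demand D = 1,880 × 12 = 22,560.
EOQ = √(2DS / H) = √(2 × 22,560 × 412 / 17.1).
= √(18,589,440 / 17.1) = √1,087,101.7544 ≈ 1042.642.

Q* ≈ 1,043 vials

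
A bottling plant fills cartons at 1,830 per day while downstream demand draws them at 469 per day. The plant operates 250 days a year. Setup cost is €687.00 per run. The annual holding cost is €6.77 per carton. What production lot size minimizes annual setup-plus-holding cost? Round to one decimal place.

Q* ≈ 5,656.6 cartons

Annual demand D = 469 × 250 = 117,250.
Production build-up factor (1 − d/p) = 1 − 469/1,830 = 0.7437.
Q* = √(2DS / (H(1 − d/p))) = √(2 × 117,250 × 687 / (6.77 × 0.7437)).
= √(161,101,500 / 5.035) ≈ 5656.554.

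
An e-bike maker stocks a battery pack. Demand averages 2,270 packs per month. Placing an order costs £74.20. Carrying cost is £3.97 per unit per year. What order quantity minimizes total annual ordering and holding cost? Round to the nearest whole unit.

Q* ≈ 1,009 packs

Annual demand D = 2,270 × 12 = 27,240.
EOQ = √(2DS / H) = √(2 × 27,240 × 74.2 / 3.97).
= √(4,042,416 / 3.97) = √1,018,240.806 ≈ 1009.079.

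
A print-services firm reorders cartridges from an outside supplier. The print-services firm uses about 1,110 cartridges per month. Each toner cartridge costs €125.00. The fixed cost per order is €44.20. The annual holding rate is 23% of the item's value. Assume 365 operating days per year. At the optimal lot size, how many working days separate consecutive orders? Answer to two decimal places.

Annual demand D = 1,110 × 12 = 13,320.
Holding cost H = 0.23 × €125.00 = €28.7500 per unit per year.
The optimal lot size = √(2DS/H) = √(2 × 13,320 × 44.2 / 28.75) ≈ 202.38.
Cycle time = Q*/D × 365 = 202.38 / 13,320 × 365 ≈ 5.546 days.

T ≈ 5.55 days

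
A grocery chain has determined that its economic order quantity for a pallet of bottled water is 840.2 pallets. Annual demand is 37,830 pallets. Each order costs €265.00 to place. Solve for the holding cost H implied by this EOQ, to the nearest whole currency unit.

H ≈ €28

The basic EOQ model gives Q* = √(2DS/H); rearrange for the unknown.
From Q* = √(2DS/H): H = 2DS / Q*² = 2 × 37,830 × 265 / 840.2² = 28.4019.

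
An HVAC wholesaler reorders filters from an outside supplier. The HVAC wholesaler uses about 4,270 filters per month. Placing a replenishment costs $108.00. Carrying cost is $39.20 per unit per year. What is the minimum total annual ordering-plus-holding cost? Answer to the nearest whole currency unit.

Annual demand D = 4,270 × 12 = 51,240.
Q* = √(2DS/H) = √(2 × 51,240 × 108 / 39.2) ≈ 531.36.
At Q*, ordering cost (D/Q*)S equals holding cost (Q*/2)H, each = √(DSH/2).
Minimum total = √(2DSH) = √(2 × 51,240 × 108 × 39.2) ≈ 20829.290.

TC* ≈ $20,829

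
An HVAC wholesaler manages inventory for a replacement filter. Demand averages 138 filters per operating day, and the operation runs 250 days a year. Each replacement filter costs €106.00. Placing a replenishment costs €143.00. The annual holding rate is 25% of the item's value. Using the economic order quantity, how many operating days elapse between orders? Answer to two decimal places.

Annual demand D = 138 × 250 = 34,500.
Holding cost H = 0.25 × €106.00 = €26.5000 per unit per year.
Q* = √(2DS/H) = √(2 × 34,500 × 143 / 26.5) ≈ 610.20.
Cycle time = Q*/D × 250 = 610.20 / 34,500 × 250 ≈ 4.422 days.

T ≈ 4.42 days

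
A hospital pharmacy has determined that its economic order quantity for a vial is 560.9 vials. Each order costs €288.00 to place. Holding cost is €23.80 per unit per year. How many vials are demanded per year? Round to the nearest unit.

The basic EOQ model gives Q* = √(2DS/H); rearrange for the unknown.
From Q* = √(2DS/H): D = Q*²H / (2S) = 560.9² × 23.8 / (2 × 288) = 12999.461.

D ≈ 12,999 vials per year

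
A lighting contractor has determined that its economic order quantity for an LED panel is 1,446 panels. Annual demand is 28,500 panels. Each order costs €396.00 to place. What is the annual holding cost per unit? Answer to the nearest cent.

H ≈ €10.80

Invert the EOQ relation Q*² = 2DS/H.
From Q* = √(2DS/H): H = 2DS / Q*² = 2 × 28,500 × 396 / 1,446² = 10.7953.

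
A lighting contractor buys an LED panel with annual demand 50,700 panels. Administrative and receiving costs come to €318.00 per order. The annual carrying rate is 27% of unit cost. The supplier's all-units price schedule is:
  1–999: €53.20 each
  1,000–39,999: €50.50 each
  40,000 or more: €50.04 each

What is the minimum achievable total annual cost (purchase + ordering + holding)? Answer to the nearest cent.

Holding cost per unit per year at price C is H = 0.27·C.
For each price level, check whether its EOQ is feasible; otherwise the best quantity at that price is the breakpoint.
Tier 1 (€53.20): EOQ = 1498.3 exceeds tier's upper bound 999, so this tier is dominated.
EOQ at €50.50 = 1537.8 (feasible in tier 2): TC = 50,700×€50.50 + (50,700/1537.8)×318 + (1537.8/2)×0.27×€50.50 = €2,581,318.15.
EOQ at €50.04 = 1544.9 < 40000, so use break Q=40000: TC = 50,700×€50.04 + (50,700/40000.0)×318 + (40000.0/2)×0.27×€50.04 = €2,807,647.06.
Lowest total cost among the candidates is at Q = 1537.8.

TC* ≈ €2,581,318.15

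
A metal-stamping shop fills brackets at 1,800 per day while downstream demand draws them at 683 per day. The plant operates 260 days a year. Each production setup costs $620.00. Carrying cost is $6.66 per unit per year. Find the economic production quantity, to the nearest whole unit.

Annual demand D = 683 × 260 = 177,580.
Production build-up factor (1 − d/p) = 1 − 683/1,800 = 0.6206.
Q* = √(2DS / (H(1 − d/p))) = √(2 × 177,580 × 620 / (6.66 × 0.6206)).
= √(220,199,200 / 4.1329) ≈ 7299.287.

Q* ≈ 7,299 brackets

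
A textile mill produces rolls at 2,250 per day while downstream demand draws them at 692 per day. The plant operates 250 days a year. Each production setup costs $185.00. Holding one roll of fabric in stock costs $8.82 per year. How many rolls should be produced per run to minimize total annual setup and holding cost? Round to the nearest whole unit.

Q* ≈ 3,237 rolls

Annual demand D = 692 × 250 = 173,000.
Production build-up factor (1 − d/p) = 1 − 692/2,250 = 0.6924.
Q* = √(2DS / (H(1 − d/p))) = √(2 × 173,000 × 185 / (8.82 × 0.6924)).
= √(64,010,000 / 6.1074) ≈ 3237.406.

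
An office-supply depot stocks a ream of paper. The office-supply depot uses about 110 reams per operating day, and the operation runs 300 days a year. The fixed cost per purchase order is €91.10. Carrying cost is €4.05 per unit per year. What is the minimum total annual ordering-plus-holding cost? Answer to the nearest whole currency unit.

TC* ≈ €4,935

Annual demand D = 110 × 300 = 33,000.
The optimal lot size = √(2DS/H) = √(2 × 33,000 × 91.1 / 4.05) ≈ 1218.44.
At the optimum the two cost components are equal, so total cost = 2·(Q*/2)H = Q*·H.
Minimum total = √(2DSH) = √(2 × 33,000 × 91.1 × 4.05) ≈ 4934.676.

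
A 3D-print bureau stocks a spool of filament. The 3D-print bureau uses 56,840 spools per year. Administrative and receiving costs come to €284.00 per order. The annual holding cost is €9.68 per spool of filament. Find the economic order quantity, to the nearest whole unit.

EOQ = √(2DS / H) = √(2 × 56,840 × 284 / 9.68).
= √(32,285,120 / 9.68) = √3,335,239.6694 ≈ 1826.264.

Q* ≈ 1,826 spools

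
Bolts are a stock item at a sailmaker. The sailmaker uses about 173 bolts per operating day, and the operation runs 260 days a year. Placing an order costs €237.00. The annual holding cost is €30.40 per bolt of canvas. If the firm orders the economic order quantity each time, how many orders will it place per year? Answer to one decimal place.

Annual demand D = 173 × 260 = 44,980.
Q* = √(2DS/H) = √(2 × 44,980 × 237 / 30.4) ≈ 837.46.
Orders per year = D / Q* = 44,980 / 837.46 ≈ 53.710.

N ≈ 53.7 orders per year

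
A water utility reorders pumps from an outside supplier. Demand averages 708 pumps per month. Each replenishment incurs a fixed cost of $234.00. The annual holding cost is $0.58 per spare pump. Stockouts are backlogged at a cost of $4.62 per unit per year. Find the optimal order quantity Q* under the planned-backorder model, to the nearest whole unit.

Annual demand D = 708 × 12 = 8,496.
With planned backorders, Q* = √(2DS/H) · √((H+B)/B).
√(2DS/H) = √(2 × 8,496 × 234 / 0.58) = 2618.281.
√((H+B)/B) = √((0.58+4.62)/4.62) = 1.0609.
Q* ≈ 2777.774.

Q* ≈ 2,778 pumps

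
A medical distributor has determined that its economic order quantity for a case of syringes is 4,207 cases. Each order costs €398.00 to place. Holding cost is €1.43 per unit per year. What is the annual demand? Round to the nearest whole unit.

D ≈ 31,796 cases per year

Invert the EOQ relation Q*² = 2DS/H.
From Q* = √(2DS/H): D = Q*²H / (2S) = 4,207² × 1.43 / (2 × 398) = 31795.671.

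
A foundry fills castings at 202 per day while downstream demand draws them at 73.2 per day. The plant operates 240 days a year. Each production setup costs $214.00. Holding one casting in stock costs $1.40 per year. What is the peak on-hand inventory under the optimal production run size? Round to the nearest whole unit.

I_max ≈ 1,851 castings

Annual demand D = 73.2 × 240 = 17,568.
Production build-up factor (1 − d/p) = 1 − 73.2/202 = 0.6376.
Q* = √(2DS / (H(1 − d/p))) = √(2 × 17,568 × 214 / (1.4 × 0.6376)).
= √(7,519,104 / 0.8927) ≈ 2902.263.
Maximum inventory = Q*(1 − d/p) = 2902.263 × 0.6376 ≈ 1850.552.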